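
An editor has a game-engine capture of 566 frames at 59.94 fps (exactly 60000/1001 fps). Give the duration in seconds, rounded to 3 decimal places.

9.443 seconds

Running time = 566 × 1001/60000 = 283283/30000 s ≈ 9.443 s.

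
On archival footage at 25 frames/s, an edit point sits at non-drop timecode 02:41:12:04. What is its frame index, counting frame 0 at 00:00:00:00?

241804

Total seconds to the label: (2 × 3600 + 41 × 60 + 12) = 9672.
Frame index = 9672 × 25 + 4 = 241804.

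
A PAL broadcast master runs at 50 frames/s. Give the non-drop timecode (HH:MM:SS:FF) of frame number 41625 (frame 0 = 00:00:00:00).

00:13:52:25

41625 ÷ 50 = 832 full seconds, remainder 25 frames.
832 s = 0 h 13 min 52 s.
Timecode: 00:13:52:25.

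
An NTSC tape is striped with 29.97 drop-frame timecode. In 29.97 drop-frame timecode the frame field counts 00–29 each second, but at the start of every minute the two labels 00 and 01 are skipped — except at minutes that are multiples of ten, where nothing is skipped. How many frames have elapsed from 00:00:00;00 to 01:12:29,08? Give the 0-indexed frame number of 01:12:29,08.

As if non-drop at 30 labels/s: (1 × 3600 + 12 × 60 + 29) × 30 + 8 = 130478.
Minute boundaries passed: 72; those not divisible by 10: 72 − 7 = 65; dropped labels = 2 × 65 = 130.
Actual frame index = 130478 − 130 = 130348.

130348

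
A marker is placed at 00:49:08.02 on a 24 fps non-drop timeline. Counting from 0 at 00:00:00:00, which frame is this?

frame 70754

Total seconds to the label: (0 × 3600 + 49 × 60 + 8) = 2948.
Frame index = 2948 × 24 + 2 = 70754.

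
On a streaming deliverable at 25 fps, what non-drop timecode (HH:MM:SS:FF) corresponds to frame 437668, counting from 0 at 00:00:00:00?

437668 ÷ 25 = 17506 full seconds, remainder 18 frames.
17506 s = 4 h 51 min 46 s.
Timecode: 04:51:46:18.

04:51:46:18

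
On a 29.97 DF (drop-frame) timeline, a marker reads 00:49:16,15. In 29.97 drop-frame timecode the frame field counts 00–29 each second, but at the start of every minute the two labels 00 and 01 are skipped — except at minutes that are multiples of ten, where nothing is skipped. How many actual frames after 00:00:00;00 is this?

88605

As if non-drop at 30 labels/s: (0 × 3600 + 49 × 60 + 16) × 30 + 15 = 88695.
Minute boundaries passed: 49; those not divisible by 10: 49 − 4 = 45; dropped labels = 2 × 45 = 90.
Actual frame index = 88695 − 90 = 88605.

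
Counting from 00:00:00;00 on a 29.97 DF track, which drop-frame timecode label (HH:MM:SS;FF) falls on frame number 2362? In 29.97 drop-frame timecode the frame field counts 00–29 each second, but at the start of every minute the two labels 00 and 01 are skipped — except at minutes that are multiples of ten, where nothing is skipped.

Ten DF minutes hold 17982 frames, so frame 2362 lies in block 0 (frames 0–17981) with 2362 frames into that block.
The block's first minute is 1800 frames and the rest 1798 each; 2362 frames reaches minute 1, so 0 × 18 + 1 × 2 = 2 labels have been skipped so far.
Adding those back, label number 2362 + 2 = 2364 at 30 labels/s is 78 s + 24 f = 0 h 1 min 18 s frame 24, i.e. 00:01:18;24.

00:01:18;24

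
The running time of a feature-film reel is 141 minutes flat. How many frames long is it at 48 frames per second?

406080 frames

141 min = 8460 s.
Frames = 8460 × 48 = 406080.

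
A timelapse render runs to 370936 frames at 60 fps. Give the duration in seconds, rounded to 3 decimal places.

6182.267 seconds

Running time = 370936 × 1/60 = 92734/15 s ≈ 6182.267 s.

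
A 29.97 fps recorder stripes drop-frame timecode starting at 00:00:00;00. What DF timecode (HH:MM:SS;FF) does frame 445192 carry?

Ten DF minutes hold 17982 frames, so frame 445192 lies in block 24 (frames 431568–449549) with 13624 frames into that block.
The block's first minute is 1800 frames and the rest 1798 each; 13624 frames reaches minute 7, so 24 × 18 + 7 × 2 = 446 labels have been skipped so far.
Adding those back, label number 445192 + 446 = 445638 at 30 labels/s is 14854 s + 18 f = 4 h 7 min 34 s frame 18, i.e. 04:07:34;18.

04:07:34;18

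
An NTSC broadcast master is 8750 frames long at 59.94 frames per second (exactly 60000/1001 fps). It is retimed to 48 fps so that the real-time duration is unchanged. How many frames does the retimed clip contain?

7007 frames

Target frames = source frames × (target rate / source rate) = 8750 × (48)/(60000/1001) = 8750 × 1001/1250 = 7007.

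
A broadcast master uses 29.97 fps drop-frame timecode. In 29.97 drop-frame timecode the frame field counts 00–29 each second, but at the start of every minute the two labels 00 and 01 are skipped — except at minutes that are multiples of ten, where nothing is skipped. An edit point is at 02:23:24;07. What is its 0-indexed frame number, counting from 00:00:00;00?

257869

As if non-drop at 30 labels/s: (2 × 3600 + 23 × 60 + 24) × 30 + 7 = 258127.
Minute boundaries passed: 143; those not divisible by 10: 143 − 14 = 129; dropped labels = 2 × 129 = 258.
Actual frame index = 258127 − 258 = 257869.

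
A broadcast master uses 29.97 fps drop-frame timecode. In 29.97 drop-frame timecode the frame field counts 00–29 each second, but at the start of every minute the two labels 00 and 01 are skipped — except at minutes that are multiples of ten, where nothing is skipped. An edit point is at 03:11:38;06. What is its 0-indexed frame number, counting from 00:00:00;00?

As if non-drop at 30 labels/s: (3 × 3600 + 11 × 60 + 38) × 30 + 6 = 344946.
Minute boundaries passed: 191; those not divisible by 10: 191 − 19 = 172; dropped labels = 2 × 172 = 344.
Actual frame index = 344946 − 344 = 344602.

344602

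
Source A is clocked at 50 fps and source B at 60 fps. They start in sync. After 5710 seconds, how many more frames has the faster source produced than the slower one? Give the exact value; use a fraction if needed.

A emits 50 × 5710 = 285500 frames; B emits 60 × 5710 = 342600.
Difference = 57100 frames; B is ahead of A.

57100 frames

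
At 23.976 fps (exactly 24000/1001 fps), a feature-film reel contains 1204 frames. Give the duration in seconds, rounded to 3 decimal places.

50.217 seconds

Running time = 1204 × 1001/24000 = 301301/6000 s ≈ 50.217 s.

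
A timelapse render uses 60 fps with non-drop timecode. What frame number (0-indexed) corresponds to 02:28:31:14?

534674

Total seconds to the label: (2 × 3600 + 28 × 60 + 31) = 8911.
Frame index = 8911 × 60 + 14 = 534674.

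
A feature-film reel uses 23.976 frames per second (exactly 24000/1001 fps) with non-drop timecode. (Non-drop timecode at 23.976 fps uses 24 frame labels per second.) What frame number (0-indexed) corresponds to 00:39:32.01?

56929

Total seconds to the label: (0 × 3600 + 39 × 60 + 32) = 2372.
Frame index = 2372 × 24 + 1 = 56929.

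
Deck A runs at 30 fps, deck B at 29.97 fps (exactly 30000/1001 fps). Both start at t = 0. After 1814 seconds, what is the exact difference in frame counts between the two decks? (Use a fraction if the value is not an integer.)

54420/1001 frames

A emits 30 × 1814 = 54420 frames; B emits 30000/1001 × 1814 = 54420000/1001.
Difference = 54420/1001 frames (≈ 54.3656); B is behind A.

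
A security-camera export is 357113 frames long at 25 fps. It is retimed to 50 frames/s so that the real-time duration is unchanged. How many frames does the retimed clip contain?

714226 frames

Target frames = source frames × (target rate / source rate) = 357113 × (50)/(25) = 357113 × 2 = 714226.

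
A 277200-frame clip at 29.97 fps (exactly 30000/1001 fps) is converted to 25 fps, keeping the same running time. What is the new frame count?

231231 frames

Target frames = source frames × (target rate / source rate) = 277200 × (25)/(30000/1001) = 277200 × 1001/1200 = 231231.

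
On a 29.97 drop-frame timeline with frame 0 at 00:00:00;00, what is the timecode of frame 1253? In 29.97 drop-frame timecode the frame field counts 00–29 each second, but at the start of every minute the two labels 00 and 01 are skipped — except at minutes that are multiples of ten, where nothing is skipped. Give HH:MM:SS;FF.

Ten DF minutes hold 17982 frames, so frame 1253 lies in block 0 (frames 0–17981) with 1253 frames into that block.
The block's first minute is 1800 frames and the rest 1798 each; 1253 frames reaches minute 0, so 0 × 18 + 0 × 2 = 0 labels have been skipped so far.
Adding those back, label number 1253 + 0 = 1253 at 30 labels/s is 41 s + 23 f = 0 h 0 min 41 s frame 23, i.e. 00:00:41;23.

00:00:41;23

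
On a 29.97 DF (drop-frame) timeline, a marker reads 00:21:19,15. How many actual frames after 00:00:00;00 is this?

Complete 10-minute blocks: 2, each 17982 frames → 35964.
Remaining 1 whole minute in the current block: 1800 + 0 × 1798 = 1800 frames.
Within the current minute: 19 × 30 + 15 − 2 = 583 (labels ;00/;01 skipped at this minute). Total = 35964 + 1800 + 583 = 38347.

38347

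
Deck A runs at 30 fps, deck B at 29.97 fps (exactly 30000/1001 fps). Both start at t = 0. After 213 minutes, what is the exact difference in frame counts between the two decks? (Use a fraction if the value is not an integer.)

213 min = 12780 s.
A emits 30 × 12780 = 383400 frames; B emits 30000/1001 × 12780 = 383400000/1001.
Difference = 383400/1001 frames (≈ 383.0170); B is behind A.

383400/1001 frames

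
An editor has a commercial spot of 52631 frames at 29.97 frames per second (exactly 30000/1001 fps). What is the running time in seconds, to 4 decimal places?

Running time = 52631 × 1001/30000 = 52683631/30000 s ≈ 1756.1210 s.

1756.1210 seconds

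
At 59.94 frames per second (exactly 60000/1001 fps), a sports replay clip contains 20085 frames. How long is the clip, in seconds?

335.08475 seconds

Running time = 20085 / (60000/1001) = 335.08475 s.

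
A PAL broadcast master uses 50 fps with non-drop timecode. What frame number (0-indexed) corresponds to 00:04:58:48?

Total seconds to the label: (0 × 3600 + 4 × 60 + 58) = 298.
Frame index = 298 × 50 + 48 = 14948.

14948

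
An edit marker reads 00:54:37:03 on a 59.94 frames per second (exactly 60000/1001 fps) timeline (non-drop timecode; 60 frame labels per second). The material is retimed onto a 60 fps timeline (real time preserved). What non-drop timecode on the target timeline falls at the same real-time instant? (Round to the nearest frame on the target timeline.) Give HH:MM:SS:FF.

Source frame index: (0×3600 + 54×60 + 37) × 60 + 3 = 196623.
Real time: 196623 / (60000/1001) = 65606541/20000 s.
Target frame: (65606541/20000) × (60) = 196819623/1000 ≈ 196819.623 → 196820.
At 60 labels/s: frame 196820 → 00:54:40:20.

00:54:40:20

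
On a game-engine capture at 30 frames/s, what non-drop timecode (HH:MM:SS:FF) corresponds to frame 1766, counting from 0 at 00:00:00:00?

00:00:58:26

1766 ÷ 30 = 58 full seconds, remainder 26 frames.
58 s = 0 h 0 min 58 s.
Timecode: 00:00:58:26.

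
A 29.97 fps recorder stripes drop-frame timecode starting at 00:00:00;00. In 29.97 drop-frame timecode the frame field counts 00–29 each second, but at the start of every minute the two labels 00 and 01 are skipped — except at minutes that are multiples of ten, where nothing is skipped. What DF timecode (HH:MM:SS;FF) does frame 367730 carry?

03:24:29;28

Ten DF minutes hold 17982 frames, so frame 367730 lies in block 20 (frames 359640–377621) with 8090 frames into that block.
The block's first minute is 1800 frames and the rest 1798 each; 8090 frames reaches minute 4, so 20 × 18 + 4 × 2 = 368 labels have been skipped so far.
Adding those back, label number 367730 + 368 = 368098 at 30 labels/s is 12269 s + 28 f = 3 h 24 min 29 s frame 28, i.e. 03:24:29;28.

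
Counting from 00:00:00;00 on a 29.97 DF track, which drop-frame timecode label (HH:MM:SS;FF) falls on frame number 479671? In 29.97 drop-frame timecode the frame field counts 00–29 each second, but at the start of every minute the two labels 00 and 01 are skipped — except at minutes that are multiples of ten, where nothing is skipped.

Each 10-minute DF block holds 10 × 60 × 30 − 9 × 2 = 17982 frames. 479671 ÷ 17982 → 26 full blocks, remainder 12139.
Within the partial block the first minute is 1800 frames and each further minute 1798, so 6 further minute boundaries passed. Total skipped labels = 18 × 26 + 2 × 6 = 480.
Non-drop label index = 479671 + 480 = 480151; at 30 labels/s that is 04:26:45:01, i.e. DF 04:26:45;01.

04:26:45;01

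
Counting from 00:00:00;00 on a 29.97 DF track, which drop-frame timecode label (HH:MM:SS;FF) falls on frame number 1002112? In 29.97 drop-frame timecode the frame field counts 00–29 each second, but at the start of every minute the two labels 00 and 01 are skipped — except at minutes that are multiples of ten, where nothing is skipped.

09:17:17;06

Each 10-minute DF block holds 10 × 60 × 30 − 9 × 2 = 17982 frames. 1002112 ÷ 17982 → 55 full blocks, remainder 13102.
Within the partial block the first minute is 1800 frames and each further minute 1798, so 7 further minute boundaries passed. Total skipped labels = 18 × 55 + 2 × 7 = 1004.
Non-drop label index = 1002112 + 1004 = 1003116; at 30 labels/s that is 09:17:17:06, i.e. DF 09:17:17;06.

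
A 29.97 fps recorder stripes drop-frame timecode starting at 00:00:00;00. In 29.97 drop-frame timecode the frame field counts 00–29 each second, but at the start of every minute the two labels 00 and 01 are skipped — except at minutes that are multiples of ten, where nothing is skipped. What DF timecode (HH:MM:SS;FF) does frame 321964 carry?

Ten DF minutes hold 17982 frames, so frame 321964 lies in block 17 (frames 305694–323675) with 16270 frames into that block.
The block's first minute is 1800 frames and the rest 1798 each; 16270 frames reaches minute 9, so 17 × 18 + 9 × 2 = 324 labels have been skipped so far.
Adding those back, label number 321964 + 324 = 322288 at 30 labels/s is 10742 s + 28 f = 2 h 59 min 2 s frame 28, i.e. 02:59:02;28.

02:59:02;28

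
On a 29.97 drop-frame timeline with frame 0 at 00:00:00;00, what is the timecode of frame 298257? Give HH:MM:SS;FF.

02:45:51;25

Ten DF minutes hold 17982 frames, so frame 298257 lies in block 16 (frames 287712–305693) with 10545 frames into that block.
The block's first minute is 1800 frames and the rest 1798 each; 10545 frames reaches minute 5, so 16 × 18 + 5 × 2 = 298 labels have been skipped so far.
Adding those back, label number 298257 + 298 = 298555 at 30 labels/s is 9951 s + 25 f = 2 h 45 min 51 s frame 25, i.e. 02:45:51;25.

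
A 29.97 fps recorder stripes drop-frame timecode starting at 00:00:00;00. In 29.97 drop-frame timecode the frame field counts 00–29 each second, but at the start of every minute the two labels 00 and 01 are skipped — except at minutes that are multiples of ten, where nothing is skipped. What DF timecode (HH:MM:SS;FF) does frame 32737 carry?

Ten DF minutes hold 17982 frames, so frame 32737 lies in block 1 (frames 17982–35963) with 14755 frames into that block.
The block's first minute is 1800 frames and the rest 1798 each; 14755 frames reaches minute 8, so 1 × 18 + 8 × 2 = 34 labels have been skipped so far.
Adding those back, label number 32737 + 34 = 32771 at 30 labels/s is 1092 s + 11 f = 0 h 18 min 12 s frame 11, i.e. 00:18:12;11.

00:18:12;11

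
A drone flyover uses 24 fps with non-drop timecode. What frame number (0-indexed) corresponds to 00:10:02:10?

Total seconds to the label: (0 × 3600 + 10 × 60 + 2) = 602.
Frame index = 602 × 24 + 10 = 14458.

14458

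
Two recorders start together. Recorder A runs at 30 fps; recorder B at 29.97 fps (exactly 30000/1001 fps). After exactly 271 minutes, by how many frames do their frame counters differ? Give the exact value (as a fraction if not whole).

487800/1001 frames

271 min = 16260 s.
A emits 30 × 16260 = 487800 frames; B emits 30000/1001 × 16260 = 487800000/1001.
Difference = 487800/1001 frames (≈ 487.3127); B is behind A.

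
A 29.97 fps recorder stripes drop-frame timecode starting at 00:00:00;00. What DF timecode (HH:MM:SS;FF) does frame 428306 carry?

03:58:11;06

Ten DF minutes hold 17982 frames, so frame 428306 lies in block 23 (frames 413586–431567) with 14720 frames into that block.
The block's first minute is 1800 frames and the rest 1798 each; 14720 frames reaches minute 8, so 23 × 18 + 8 × 2 = 430 labels have been skipped so far.
Adding those back, label number 428306 + 430 = 428736 at 30 labels/s is 14291 s + 6 f = 3 h 58 min 11 s frame 6, i.e. 03:58:11;06.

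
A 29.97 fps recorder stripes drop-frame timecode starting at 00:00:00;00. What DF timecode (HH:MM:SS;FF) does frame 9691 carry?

00:05:23;11

Ten DF minutes hold 17982 frames, so frame 9691 lies in block 0 (frames 0–17981) with 9691 frames into that block.
The block's first minute is 1800 frames and the rest 1798 each; 9691 frames reaches minute 5, so 0 × 18 + 5 × 2 = 10 labels have been skipped so far.
Adding those back, label number 9691 + 10 = 9701 at 30 labels/s is 323 s + 11 f = 0 h 5 min 23 s frame 11, i.e. 00:05:23;11.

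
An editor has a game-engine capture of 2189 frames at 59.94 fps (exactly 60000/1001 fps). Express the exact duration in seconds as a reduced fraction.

2191189/60000 seconds

Running time = 2189 ÷ (60000/1001) = 2189 × 1001/60000 = 2191189/60000 s.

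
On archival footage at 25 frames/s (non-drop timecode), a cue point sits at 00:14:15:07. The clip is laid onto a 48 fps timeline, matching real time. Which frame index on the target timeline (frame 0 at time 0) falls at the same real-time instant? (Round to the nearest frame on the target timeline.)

Source frame index: (0×3600 + 14×60 + 15) × 25 + 7 = 21382.
Real time: 21382 / (25) = 21382/25 s.
Target frame: (21382/25) × (48) = 1026336/25 ≈ 41053.440 → 41053.

frame 41053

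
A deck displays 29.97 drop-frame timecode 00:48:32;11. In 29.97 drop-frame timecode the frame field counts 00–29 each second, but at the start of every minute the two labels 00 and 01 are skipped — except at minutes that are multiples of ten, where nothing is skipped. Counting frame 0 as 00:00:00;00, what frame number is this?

87283

Complete 10-minute blocks: 4, each 17982 frames → 71928.
Remaining 8 whole minutes in the current block: 1800 + 7 × 1798 = 14386 frames.
Within the current minute: 32 × 30 + 11 − 2 = 969 (labels ;00/;01 skipped at this minute). Total = 71928 + 14386 + 969 = 87283.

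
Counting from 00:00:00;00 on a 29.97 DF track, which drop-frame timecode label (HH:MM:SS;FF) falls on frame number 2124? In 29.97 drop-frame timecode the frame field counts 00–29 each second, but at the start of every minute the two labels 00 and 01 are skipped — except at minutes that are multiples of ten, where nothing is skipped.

00:01:10;26

Ten DF minutes hold 17982 frames, so frame 2124 lies in block 0 (frames 0–17981) with 2124 frames into that block.
The block's first minute is 1800 frames and the rest 1798 each; 2124 frames reaches minute 1, so 0 × 18 + 1 × 2 = 2 labels have been skipped so far.
Adding those back, label number 2124 + 2 = 2126 at 30 labels/s is 70 s + 26 f = 0 h 1 min 10 s frame 26, i.e. 00:01:10;26.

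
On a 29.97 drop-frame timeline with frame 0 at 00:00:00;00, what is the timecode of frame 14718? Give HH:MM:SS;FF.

Each 10-minute DF block holds 10 × 60 × 30 − 9 × 2 = 17982 frames. 14718 ÷ 17982 → 0 full blocks, remainder 14718.
Within the partial block the first minute is 1800 frames and each further minute 1798, so 8 further minute boundaries passed. Total skipped labels = 18 × 0 + 2 × 8 = 16.
Non-drop label index = 14718 + 16 = 14734; at 30 labels/s that is 00:08:11:04, i.e. DF 00:08:11;04.

00:08:11;04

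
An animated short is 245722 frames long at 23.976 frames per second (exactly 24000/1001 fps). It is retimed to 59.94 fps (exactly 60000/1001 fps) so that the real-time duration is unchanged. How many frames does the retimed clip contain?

614305 frames

Frames at target rate = 245722 × (60000/1001) / (24000/1001) = 614305.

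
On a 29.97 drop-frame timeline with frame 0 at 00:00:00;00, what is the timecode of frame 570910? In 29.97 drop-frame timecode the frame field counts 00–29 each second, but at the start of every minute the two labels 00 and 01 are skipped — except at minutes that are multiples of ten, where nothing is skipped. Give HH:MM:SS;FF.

Each 10-minute DF block holds 10 × 60 × 30 − 9 × 2 = 17982 frames. 570910 ÷ 17982 → 31 full blocks, remainder 13468.
Within the partial block the first minute is 1800 frames and each further minute 1798, so 7 further minute boundaries passed. Total skipped labels = 18 × 31 + 2 × 7 = 572.
Non-drop label index = 570910 + 572 = 571482; at 30 labels/s that is 05:17:29:12, i.e. DF 05:17:29;12.

05:17:29;12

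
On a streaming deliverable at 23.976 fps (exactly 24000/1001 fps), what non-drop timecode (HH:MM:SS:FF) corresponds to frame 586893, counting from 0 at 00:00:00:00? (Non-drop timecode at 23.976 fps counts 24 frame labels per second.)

586893 ÷ 24 = 24453 full seconds, remainder 21 frames.
24453 s = 6 h 47 min 33 s.
Timecode: 06:47:33:21.

06:47:33:21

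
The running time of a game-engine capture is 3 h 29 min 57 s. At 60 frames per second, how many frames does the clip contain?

3 h 29 min 57 s = 12597 s.
Frames = 12597 × 60 = 755820.

755820 frames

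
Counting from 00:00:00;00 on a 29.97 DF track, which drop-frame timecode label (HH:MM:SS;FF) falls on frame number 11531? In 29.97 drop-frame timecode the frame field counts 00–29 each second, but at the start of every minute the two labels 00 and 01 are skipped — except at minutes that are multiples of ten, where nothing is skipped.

Ten DF minutes hold 17982 frames, so frame 11531 lies in block 0 (frames 0–17981) with 11531 frames into that block.
The block's first minute is 1800 frames and the rest 1798 each; 11531 frames reaches minute 6, so 0 × 18 + 6 × 2 = 12 labels have been skipped so far.
Adding those back, label number 11531 + 12 = 11543 at 30 labels/s is 384 s + 23 f = 0 h 6 min 24 s frame 23, i.e. 00:06:24;23.

00:06:24;23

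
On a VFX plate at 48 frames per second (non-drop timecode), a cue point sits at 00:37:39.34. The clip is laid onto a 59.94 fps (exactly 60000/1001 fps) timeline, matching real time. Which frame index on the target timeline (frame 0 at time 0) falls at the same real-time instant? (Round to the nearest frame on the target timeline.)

frame 135447

Source frame index: (0×3600 + 37×60 + 39) × 48 + 34 = 108466.
Real time: 108466 / (48) = 54233/24 s.
Target frame: (54233/24) × (60000/1001) = 135582500/1001 ≈ 135447.053 → 135447.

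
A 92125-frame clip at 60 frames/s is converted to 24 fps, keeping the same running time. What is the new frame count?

36850 frames

Target frames = source frames × (target rate / source rate) = 92125 × (24)/(60) = 92125 × 2/5 = 36850.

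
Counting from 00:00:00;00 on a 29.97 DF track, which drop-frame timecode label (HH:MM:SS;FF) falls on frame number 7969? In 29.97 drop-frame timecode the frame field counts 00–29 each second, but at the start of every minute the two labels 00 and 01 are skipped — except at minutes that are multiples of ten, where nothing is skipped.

00:04:25;27

Ten DF minutes hold 17982 frames, so frame 7969 lies in block 0 (frames 0–17981) with 7969 frames into that block.
The block's first minute is 1800 frames and the rest 1798 each; 7969 frames reaches minute 4, so 0 × 18 + 4 × 2 = 8 labels have been skipped so far.
Adding those back, label number 7969 + 8 = 7977 at 30 labels/s is 265 s + 27 f = 0 h 4 min 25 s frame 27, i.e. 00:04:25;27.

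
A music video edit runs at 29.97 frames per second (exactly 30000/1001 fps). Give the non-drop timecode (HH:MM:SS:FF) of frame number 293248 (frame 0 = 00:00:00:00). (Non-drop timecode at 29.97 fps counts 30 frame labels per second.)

293248 ÷ 30 = 9774 full seconds, remainder 28 frames.
9774 s = 2 h 42 min 54 s.
Timecode: 02:42:54:28.

02:42:54:28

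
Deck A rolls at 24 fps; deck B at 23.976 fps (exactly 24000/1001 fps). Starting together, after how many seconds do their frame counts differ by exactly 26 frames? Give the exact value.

The gap grows by |24000/1001 − 24| = 24/1001 frames per second.
Time for a 26-frame gap: 26 ÷ (24/1001) = 13013/12 s.

13013/12 seconds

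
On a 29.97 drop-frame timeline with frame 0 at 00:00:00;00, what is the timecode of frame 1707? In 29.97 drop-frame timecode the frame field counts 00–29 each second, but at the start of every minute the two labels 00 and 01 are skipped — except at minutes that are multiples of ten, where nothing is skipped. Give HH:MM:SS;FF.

00:00:56;27

Ten DF minutes hold 17982 frames, so frame 1707 lies in block 0 (frames 0–17981) with 1707 frames into that block.
The block's first minute is 1800 frames and the rest 1798 each; 1707 frames reaches minute 0, so 0 × 18 + 0 × 2 = 0 labels have been skipped so far.
Adding those back, label number 1707 + 0 = 1707 at 30 labels/s is 56 s + 27 f = 0 h 0 min 56 s frame 27, i.e. 00:00:56;27.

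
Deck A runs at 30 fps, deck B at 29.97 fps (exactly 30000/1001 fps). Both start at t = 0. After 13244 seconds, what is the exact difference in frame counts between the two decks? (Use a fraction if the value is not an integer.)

A emits 30 × 13244 = 397320 frames; B emits 30000/1001 × 13244 = 5160000/13.
Difference = 5160/13 frames (≈ 396.9231); B is behind A.

5160/13 frames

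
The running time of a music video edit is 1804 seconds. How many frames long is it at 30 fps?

54120 frames

Frames = 1804 × 30 = 54120.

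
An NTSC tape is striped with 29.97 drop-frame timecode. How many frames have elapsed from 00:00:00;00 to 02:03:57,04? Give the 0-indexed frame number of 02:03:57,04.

222892

As if non-drop at 30 labels/s: (2 × 3600 + 3 × 60 + 57) × 30 + 4 = 223114.
Minute boundaries passed: 123; those not divisible by 10: 123 − 12 = 111; dropped labels = 2 × 111 = 222.
Actual frame index = 223114 − 222 = 222892.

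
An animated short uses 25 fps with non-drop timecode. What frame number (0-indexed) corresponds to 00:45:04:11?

frame 67611

Total seconds to the label: (0 × 3600 + 45 × 60 + 4) = 2704.
Frame index = 2704 × 25 + 11 = 67611.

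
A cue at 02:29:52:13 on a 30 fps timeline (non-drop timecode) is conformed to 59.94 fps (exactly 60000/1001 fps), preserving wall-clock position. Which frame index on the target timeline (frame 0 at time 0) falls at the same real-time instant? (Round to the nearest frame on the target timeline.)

Source frame index: (2×3600 + 29×60 + 52) × 30 + 13 = 269773.
Real time: 269773 / (30) = 269773/30 s.
Target frame: (269773/30) × (60000/1001) = 77078000/143 ≈ 539006.993 → 539007.

frame 539007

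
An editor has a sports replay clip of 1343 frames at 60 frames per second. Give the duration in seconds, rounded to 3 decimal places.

22.383 seconds

Running time = 1343 × 1/60 = 1343/60 s ≈ 22.383 s.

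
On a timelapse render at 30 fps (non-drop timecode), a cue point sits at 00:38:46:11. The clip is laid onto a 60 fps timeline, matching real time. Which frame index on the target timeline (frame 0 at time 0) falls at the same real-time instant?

frame 139582

Source frame index: (0×3600 + 38×60 + 46) × 30 + 11 = 69791.
Real time: 69791 / (30) = 69791/30 s.
Target frame: (69791/30) × (60) = 139582.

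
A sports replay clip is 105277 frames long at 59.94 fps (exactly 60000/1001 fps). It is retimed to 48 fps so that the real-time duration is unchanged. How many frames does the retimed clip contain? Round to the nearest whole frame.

84306 frames

Frames at target rate = 105277 × (48) / (60000/1001) = 105382277/1250 ≈ 84305.822.
Nearest whole frame: 84306.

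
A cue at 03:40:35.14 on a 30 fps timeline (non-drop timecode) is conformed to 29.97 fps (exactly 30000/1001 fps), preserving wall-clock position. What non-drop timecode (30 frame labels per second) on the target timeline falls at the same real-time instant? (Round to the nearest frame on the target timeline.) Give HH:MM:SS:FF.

03:40:22:07

Source frame index: (3×3600 + 40×60 + 35) × 30 + 14 = 397064.
Real time: 397064 / (30) = 198532/15 s.
Target frame: (198532/15) × (30000/1001) = 397064000/1001 ≈ 396667.333 → 396667.
At 30 labels/s: frame 396667 → 03:40:22:07.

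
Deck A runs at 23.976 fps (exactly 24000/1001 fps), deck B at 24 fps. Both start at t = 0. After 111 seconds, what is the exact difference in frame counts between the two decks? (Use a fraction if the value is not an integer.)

2664/1001 frames

A emits 24000/1001 × 111 = 2664000/1001 frames; B emits 24 × 111 = 2664.
Difference = 2664/1001 frames (≈ 2.6613); B is ahead of A.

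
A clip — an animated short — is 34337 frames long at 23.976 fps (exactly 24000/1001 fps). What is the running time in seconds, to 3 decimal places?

Running time = 34337 × 1001/24000 = 34371337/24000 s ≈ 1432.139 s.

1432.139 seconds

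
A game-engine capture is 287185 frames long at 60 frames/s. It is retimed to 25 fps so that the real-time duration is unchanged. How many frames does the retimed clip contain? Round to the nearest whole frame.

119660 frames

Frames at target rate = 287185 × (25) / (60) = 1435925/12 ≈ 119660.417.
Nearest whole frame: 119660.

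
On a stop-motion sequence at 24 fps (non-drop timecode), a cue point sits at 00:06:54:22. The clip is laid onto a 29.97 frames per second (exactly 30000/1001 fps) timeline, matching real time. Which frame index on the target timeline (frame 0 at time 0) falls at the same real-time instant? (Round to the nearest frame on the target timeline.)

Source frame index: (0×3600 + 6×60 + 54) × 24 + 22 = 9958.
Real time: 9958 / (24) = 4979/12 s.
Target frame: (4979/12) × (30000/1001) = 957500/77 ≈ 12435.065 → 12435.

frame 12435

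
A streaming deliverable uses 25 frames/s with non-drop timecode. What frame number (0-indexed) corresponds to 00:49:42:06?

74556

Total seconds to the label: (0 × 3600 + 49 × 60 + 42) = 2982.
Frame index = 2982 × 25 + 6 = 74556.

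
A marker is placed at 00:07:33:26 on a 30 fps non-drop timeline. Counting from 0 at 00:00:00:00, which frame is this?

Total seconds to the label: (0 × 3600 + 7 × 60 + 33) = 453.
Frame index = 453 × 30 + 26 = 13616.

frame 13616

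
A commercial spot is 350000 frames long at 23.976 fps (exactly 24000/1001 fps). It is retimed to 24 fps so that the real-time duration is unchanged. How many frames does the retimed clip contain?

Target frames = source frames × (target rate / source rate) = 350000 × (24)/(24000/1001) = 350000 × 1001/1000 = 350350.

350350 frames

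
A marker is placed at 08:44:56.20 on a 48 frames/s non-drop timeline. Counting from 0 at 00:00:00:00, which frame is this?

Total seconds to the label: (8 × 3600 + 44 × 60 + 56) = 31496.
Frame index = 31496 × 48 + 20 = 1511828.

1511828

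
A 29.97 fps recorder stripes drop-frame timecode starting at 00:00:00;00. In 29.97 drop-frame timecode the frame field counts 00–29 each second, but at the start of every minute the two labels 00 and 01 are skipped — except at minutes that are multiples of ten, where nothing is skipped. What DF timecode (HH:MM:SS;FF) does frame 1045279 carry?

09:41:17;15

Ten DF minutes hold 17982 frames, so frame 1045279 lies in block 58 (frames 1042956–1060937) with 2323 frames into that block.
The block's first minute is 1800 frames and the rest 1798 each; 2323 frames reaches minute 1, so 58 × 18 + 1 × 2 = 1046 labels have been skipped so far.
Adding those back, label number 1045279 + 1046 = 1046325 at 30 labels/s is 34877 s + 15 f = 9 h 41 min 17 s frame 15, i.e. 09:41:17;15.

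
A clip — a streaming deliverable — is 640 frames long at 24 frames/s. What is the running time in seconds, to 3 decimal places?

Running time = 640 × 1/24 = 80/3 s ≈ 26.667 s.

26.667 seconds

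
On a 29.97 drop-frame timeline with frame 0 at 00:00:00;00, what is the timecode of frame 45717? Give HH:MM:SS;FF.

00:25:25;13

Each 10-minute DF block holds 10 × 60 × 30 − 9 × 2 = 17982 frames. 45717 ÷ 17982 → 2 full blocks, remainder 9753.
Within the partial block the first minute is 1800 frames and each further minute 1798, so 5 further minute boundaries passed. Total skipped labels = 18 × 2 + 2 × 5 = 46.
Non-drop label index = 45717 + 46 = 45763; at 30 labels/s that is 00:25:25:13, i.e. DF 00:25:25;13.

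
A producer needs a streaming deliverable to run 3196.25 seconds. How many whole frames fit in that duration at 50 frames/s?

Frames = 3196.25 × 50 = 319625/2 ≈ 159812.5000.
Complete frames: 159812.

159812 frames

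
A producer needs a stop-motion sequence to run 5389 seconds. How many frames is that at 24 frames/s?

129336 frames

Frames = 5389 × 24 = 129336.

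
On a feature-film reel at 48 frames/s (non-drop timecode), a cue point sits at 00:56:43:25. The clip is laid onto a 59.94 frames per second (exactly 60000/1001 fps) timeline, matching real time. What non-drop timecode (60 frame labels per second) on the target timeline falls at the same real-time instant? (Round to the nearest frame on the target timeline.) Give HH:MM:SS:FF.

00:56:40:07

Source frame index: (0×3600 + 56×60 + 43) × 48 + 25 = 163369.
Real time: 163369 / (48) = 163369/48 s.
Target frame: (163369/48) × (60000/1001) = 204211250/1001 ≈ 204007.243 → 204007.
At 60 labels/s: frame 204007 → 00:56:40:07.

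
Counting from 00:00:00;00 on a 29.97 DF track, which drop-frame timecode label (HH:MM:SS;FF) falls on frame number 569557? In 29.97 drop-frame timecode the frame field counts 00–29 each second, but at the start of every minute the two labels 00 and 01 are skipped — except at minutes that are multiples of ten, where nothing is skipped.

05:16:44;07

Each 10-minute DF block holds 10 × 60 × 30 − 9 × 2 = 17982 frames. 569557 ÷ 17982 → 31 full blocks, remainder 12115.
Within the partial block the first minute is 1800 frames and each further minute 1798, so 6 further minute boundaries passed. Total skipped labels = 18 × 31 + 2 × 6 = 570.
Non-drop label index = 569557 + 570 = 570127; at 30 labels/s that is 05:16:44:07, i.e. DF 05:16:44;07.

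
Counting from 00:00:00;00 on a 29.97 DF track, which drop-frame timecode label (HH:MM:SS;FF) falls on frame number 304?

Ten DF minutes hold 17982 frames, so frame 304 lies in block 0 (frames 0–17981) with 304 frames into that block.
The block's first minute is 1800 frames and the rest 1798 each; 304 frames reaches minute 0, so 0 × 18 + 0 × 2 = 0 labels have been skipped so far.
Adding those back, label number 304 + 0 = 304 at 30 labels/s is 10 s + 4 f = 0 h 0 min 10 s frame 4, i.e. 00:00:10;04.

00:00:10;04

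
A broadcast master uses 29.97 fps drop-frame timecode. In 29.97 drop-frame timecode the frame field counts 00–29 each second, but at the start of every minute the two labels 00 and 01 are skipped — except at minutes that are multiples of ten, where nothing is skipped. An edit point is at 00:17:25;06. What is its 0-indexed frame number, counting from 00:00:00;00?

As if non-drop at 30 labels/s: (0 × 3600 + 17 × 60 + 25) × 30 + 6 = 31356.
Minute boundaries passed: 17; those not divisible by 10: 17 − 1 = 16; dropped labels = 2 × 16 = 32.
Actual frame index = 31356 − 32 = 31324.

31324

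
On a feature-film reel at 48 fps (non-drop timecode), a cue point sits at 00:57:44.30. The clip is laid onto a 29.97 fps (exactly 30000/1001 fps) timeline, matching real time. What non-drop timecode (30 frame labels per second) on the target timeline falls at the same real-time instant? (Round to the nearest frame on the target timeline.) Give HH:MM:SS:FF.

Source frame index: (0×3600 + 57×60 + 44) × 48 + 30 = 166302.
Real time: 166302 / (48) = 27717/8 s.
Target frame: (27717/8) × (30000/1001) = 103938750/1001 ≈ 103834.915 → 103835.
At 30 labels/s: frame 103835 → 00:57:41:05.

00:57:41:05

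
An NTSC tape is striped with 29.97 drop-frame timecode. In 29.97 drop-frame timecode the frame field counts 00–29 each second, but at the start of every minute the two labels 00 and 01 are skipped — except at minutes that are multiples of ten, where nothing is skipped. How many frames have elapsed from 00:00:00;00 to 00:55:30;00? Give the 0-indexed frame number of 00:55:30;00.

99800

As if non-drop at 30 labels/s: (0 × 3600 + 55 × 60 + 30) × 30 + 0 = 99900.
Minute boundaries passed: 55; those not divisible by 10: 55 − 5 = 50; dropped labels = 2 × 50 = 100.
Actual frame index = 99900 − 100 = 99800.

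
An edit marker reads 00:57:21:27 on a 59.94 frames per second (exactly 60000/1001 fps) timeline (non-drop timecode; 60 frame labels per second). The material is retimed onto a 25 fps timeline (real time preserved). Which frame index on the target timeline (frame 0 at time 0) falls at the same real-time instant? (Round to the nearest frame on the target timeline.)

Source frame index: (0×3600 + 57×60 + 21) × 60 + 27 = 206487.
Real time: 206487 / (60000/1001) = 68897829/20000 s.
Target frame: (68897829/20000) × (25) = 68897829/800 ≈ 86122.286 → 86122.

frame 86122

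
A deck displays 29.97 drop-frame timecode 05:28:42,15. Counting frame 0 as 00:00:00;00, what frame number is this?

591083

As if non-drop at 30 labels/s: (5 × 3600 + 28 × 60 + 42) × 30 + 15 = 591675.
Minute boundaries passed: 328; those not divisible by 10: 328 − 32 = 296; dropped labels = 2 × 296 = 592.
Actual frame index = 591675 − 592 = 591083.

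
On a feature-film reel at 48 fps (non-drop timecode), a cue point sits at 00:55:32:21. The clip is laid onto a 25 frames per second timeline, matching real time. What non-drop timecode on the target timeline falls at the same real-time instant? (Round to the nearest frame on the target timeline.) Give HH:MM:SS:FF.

00:55:32:11

Source frame index: (0×3600 + 55×60 + 32) × 48 + 21 = 159957.
Real time: 159957 / (48) = 53319/16 s.
Target frame: (53319/16) × (25) = 1332975/16 ≈ 83310.938 → 83311.
At 25 labels/s: frame 83311 → 00:55:32:11.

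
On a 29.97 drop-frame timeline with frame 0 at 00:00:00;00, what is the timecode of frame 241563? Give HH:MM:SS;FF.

Ten DF minutes hold 17982 frames, so frame 241563 lies in block 13 (frames 233766–251747) with 7797 frames into that block.
The block's first minute is 1800 frames and the rest 1798 each; 7797 frames reaches minute 4, so 13 × 18 + 4 × 2 = 242 labels have been skipped so far.
Adding those back, label number 241563 + 242 = 241805 at 30 labels/s is 8060 s + 5 f = 2 h 14 min 20 s frame 5, i.e. 02:14:20;05.

02:14:20;05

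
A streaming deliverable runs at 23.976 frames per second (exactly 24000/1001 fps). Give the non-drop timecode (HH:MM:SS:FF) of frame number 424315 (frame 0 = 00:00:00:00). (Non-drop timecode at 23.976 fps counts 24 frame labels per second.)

424315 ÷ 24 = 17679 full seconds, remainder 19 frames.
17679 s = 4 h 54 min 39 s.
Timecode: 04:54:39:19.

04:54:39:19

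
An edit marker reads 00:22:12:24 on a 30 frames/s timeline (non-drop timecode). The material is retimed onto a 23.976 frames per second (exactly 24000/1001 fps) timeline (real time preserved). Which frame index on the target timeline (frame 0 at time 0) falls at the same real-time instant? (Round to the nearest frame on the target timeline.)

frame 31955

Source frame index: (0×3600 + 22×60 + 12) × 30 + 24 = 39984.
Real time: 39984 / (30) = 6664/5 s.
Target frame: (6664/5) × (24000/1001) = 4569600/143 ≈ 31955.245 → 31955.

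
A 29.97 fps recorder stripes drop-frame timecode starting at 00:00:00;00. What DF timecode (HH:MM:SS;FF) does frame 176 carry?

Ten DF minutes hold 17982 frames, so frame 176 lies in block 0 (frames 0–17981) with 176 frames into that block.
The block's first minute is 1800 frames and the rest 1798 each; 176 frames reaches minute 0, so 0 × 18 + 0 × 2 = 0 labels have been skipped so far.
Adding those back, label number 176 + 0 = 176 at 30 labels/s is 5 s + 26 f = 0 h 0 min 5 s frame 26, i.e. 00:00:05;26.

00:00:05;26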